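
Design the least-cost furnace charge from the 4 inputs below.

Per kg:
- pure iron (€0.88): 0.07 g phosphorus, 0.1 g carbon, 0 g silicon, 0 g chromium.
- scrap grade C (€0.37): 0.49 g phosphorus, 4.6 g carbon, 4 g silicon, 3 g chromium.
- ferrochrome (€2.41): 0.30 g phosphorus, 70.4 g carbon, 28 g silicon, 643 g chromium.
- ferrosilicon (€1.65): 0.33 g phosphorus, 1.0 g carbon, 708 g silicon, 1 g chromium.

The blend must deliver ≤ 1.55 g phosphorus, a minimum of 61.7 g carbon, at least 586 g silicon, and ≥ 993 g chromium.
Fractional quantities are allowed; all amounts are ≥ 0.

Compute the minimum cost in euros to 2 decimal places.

Let x1 = kg of pure iron, x2 = kg of scrap grade C, x3 = kg of ferrochrome, x4 = kg of ferrosilicon.
Minimize 0.88x1 + 0.37x2 + 2.41x3 + 1.65x4 with:
  0.07x1 + 0.49x2 + 0.3x3 + 0.33x4 ≤ 1.55   (phosphorus)
  0.1x1 + 4.6x2 + 70.4x3 + 1x4 ≥ 61.7   (carbon)
  4x2 + 28x3 + 708x4 ≥ 586   (silicon)
  3x2 + 643x3 + 1x4 ≥ 993   (chromium)
  x1, x2, x3, x4 ≥ 0.
The optimal basis is {ferrochrome, ferrosilicon}; pure iron, scrap grade C drop out. The silicon and chromium requirements are met with equality.
Optimal quantities: ferrochrome = 1.543 kg, ferrosilicon = 0.7667 kg.
Objective = 2.41·1.543 + 1.65·0.7667 = 4.9837.

€4.98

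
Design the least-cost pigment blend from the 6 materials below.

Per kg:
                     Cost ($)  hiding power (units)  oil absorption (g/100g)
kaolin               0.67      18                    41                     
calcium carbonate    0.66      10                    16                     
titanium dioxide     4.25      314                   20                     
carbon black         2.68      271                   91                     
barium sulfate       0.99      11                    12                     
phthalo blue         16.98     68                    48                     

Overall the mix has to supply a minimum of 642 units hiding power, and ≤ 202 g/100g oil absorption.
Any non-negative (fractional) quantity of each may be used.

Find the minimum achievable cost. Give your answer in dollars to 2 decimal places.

Let x1 = kg of kaolin, x2 = kg of calcium carbonate, x3 = kg of titanium dioxide, x4 = kg of carbon black, x5 = kg of barium sulfate, x6 = kg of phthalo blue.
Minimise 0.67x1 + 0.66x2 + 4.25x3 + 2.68x4 + 0.99x5 + 16.98x6 with:
  18x1 + 10x2 + 314x3 + 271x4 + 11x5 + 68x6 ≥ 642   (hiding power)
  41x1 + 16x2 + 20x3 + 91x4 + 12x5 + 48x6 ≤ 202   (oil absorption)
  x1, x2, x3, x4, x5, x6 ≥ 0.
The cheapest feasible vertex uses only titanium dioxide, carbon black; kaolin, calcium carbonate, barium sulfate, phthalo blue are not used. The hiding power and oil absorption requirements are met with equality.
So titanium dioxide = 0.1589 kg, carbon black = 2.185 kg.
Hence cost = 4.25·0.1589 + 2.68·2.185 = $6.5311.

$6.53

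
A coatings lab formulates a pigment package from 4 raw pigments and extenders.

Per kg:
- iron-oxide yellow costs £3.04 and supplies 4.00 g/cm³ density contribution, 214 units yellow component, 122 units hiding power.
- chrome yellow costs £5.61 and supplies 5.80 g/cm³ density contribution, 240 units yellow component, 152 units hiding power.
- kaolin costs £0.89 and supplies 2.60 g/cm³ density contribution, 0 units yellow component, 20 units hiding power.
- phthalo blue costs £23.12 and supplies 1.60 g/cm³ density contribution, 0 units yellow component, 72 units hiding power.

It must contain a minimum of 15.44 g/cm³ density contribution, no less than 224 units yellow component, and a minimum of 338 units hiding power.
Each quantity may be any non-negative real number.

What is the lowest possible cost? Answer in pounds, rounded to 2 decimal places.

This is a linear program. Let x1 = kg of iron-oxide yellow, x2 = kg of chrome yellow, x3 = kg of kaolin, x4 = kg of phthalo blue.
Minimise 3.04x1 + 5.61x2 + 0.89x3 + 23.12x4 s.t.:
  4x1 + 5.8x2 + 2.6x3 + 1.6x4 ≥ 15.44   (density contribution)
  214x1 + 240x2 ≥ 224   (yellow component)
  122x1 + 152x2 + 20x3 + 72x4 ≥ 338   (hiding power)
  x1, x2, x3, x4 ≥ 0.
At the optimum only iron-oxide yellow, kaolin are positive (chrome yellow, phthalo blue = 0). The density contribution and hiding power requirements are met with equality.
Optimal quantities: iron-oxide yellow = 2.403 kg, kaolin = 2.241 kg.
Hence cost = 3.04·2.403 + 0.89·2.241 = £9.2996.

£9.30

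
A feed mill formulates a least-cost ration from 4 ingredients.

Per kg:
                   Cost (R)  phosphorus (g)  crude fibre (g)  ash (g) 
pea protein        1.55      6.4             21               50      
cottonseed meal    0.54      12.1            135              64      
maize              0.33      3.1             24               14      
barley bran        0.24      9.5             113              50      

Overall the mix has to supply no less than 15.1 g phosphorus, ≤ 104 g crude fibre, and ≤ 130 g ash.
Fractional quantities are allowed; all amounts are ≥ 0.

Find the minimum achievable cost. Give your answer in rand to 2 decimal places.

R2.00

Let x1 = kg of pea protein, x2 = kg of cottonseed meal, x3 = kg of maize, x4 = kg of barley bran.
Minimise 1.55x1 + 0.54x2 + 0.33x3 + 0.24x4 with:
  6.4x1 + 12.1x2 + 3.1x3 + 9.5x4 ≥ 15.1   (phosphorus)
  21x1 + 135x2 + 24x3 + 113x4 ≤ 104   (crude fibre)
  50x1 + 64x2 + 14x3 + 50x4 ≤ 130   (ash)
  x1, x2, x3, x4 ≥ 0.
At the optimum only pea protein, maize are positive (cottonseed meal, barley bran = 0). There the phosphorus and crude fibre constraints are tight.
That vertex is x1 = 0.452, x3 = 3.938.
Objective = 1.55·0.452 + 0.33·3.938 = 2.0001.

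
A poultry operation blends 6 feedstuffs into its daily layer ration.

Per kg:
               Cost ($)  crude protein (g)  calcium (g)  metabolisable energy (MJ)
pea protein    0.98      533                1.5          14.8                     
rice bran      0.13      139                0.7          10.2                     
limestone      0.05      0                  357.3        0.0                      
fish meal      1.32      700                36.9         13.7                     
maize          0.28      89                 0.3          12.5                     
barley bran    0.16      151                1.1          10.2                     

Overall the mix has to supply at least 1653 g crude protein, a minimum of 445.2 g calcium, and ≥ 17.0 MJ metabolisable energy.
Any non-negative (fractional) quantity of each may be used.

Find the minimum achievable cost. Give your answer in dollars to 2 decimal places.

This is a linear program. Let x1 = kg of pea protein, x2 = kg of rice bran, x3 = kg of limestone, x4 = kg of fish meal, x5 = kg of maize, x6 = kg of barley bran.
min 0.98x1 + 0.13x2 + 0.05x3 + 1.32x4 + 0.28x5 + 0.16x6 subject to:
  533x1 + 139x2 + 700x4 + 89x5 + 151x6 ≥ 1653   (crude protein)
  1.5x1 + 0.7x2 + 357.3x3 + 36.9x4 + 0.3x5 + 1.1x6 ≥ 445.2   (calcium)
  14.8x1 + 10.2x2 + 13.7x4 + 12.5x5 + 10.2x6 ≥ 17   (metabolisable energy)
  x1, x2, x3, x4, x5, x6 ≥ 0.
The minimum-cost mix takes nothing from pea protein, fish meal, maize, barley bran — only rice bran, limestone. The crude protein and calcium requirements are met with equality.
That vertex is x2 = 11.89, x3 = 1.223.
Hence cost = 0.13·11.89 + 0.05·1.223 = $1.6069.

$1.61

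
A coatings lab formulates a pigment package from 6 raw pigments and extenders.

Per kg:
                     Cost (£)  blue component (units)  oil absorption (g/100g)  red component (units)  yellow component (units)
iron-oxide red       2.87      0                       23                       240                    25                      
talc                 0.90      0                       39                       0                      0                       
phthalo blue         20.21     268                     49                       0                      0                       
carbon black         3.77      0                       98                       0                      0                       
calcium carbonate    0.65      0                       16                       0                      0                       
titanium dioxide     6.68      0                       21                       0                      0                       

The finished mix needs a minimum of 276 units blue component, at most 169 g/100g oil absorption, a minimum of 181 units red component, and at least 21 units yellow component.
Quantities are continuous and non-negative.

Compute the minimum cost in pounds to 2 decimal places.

Treat it as an LP. Let x1 = kg of iron-oxide red, x2 = kg of talc, x3 = kg of phthalo blue, x4 = kg of carbon black, x5 = kg of calcium carbonate, x6 = kg of titanium dioxide.
Minimize 2.87x1 + 0.9x2 + 20.21x3 + 3.77x4 + 0.65x5 + 6.68x6 subject to:
  268x3 ≥ 276   (blue component)
  23x1 + 39x2 + 49x3 + 98x4 + 16x5 + 21x6 ≤ 169   (oil absorption)
  240x1 ≥ 181   (red component)
  25x1 ≥ 21   (yellow component)
  x1, x2, x3, x4, x5, x6 ≥ 0.
The minimum-cost mix takes nothing from talc, carbon black, calcium carbonate, titanium dioxide — only iron-oxide red, phthalo blue. The blue component and yellow component requirements are met with equality.
Solving gives x1 = 0.84, x3 = 1.02985.
Objective = 2.87·0.84 + 20.21·1.02985 = 23.2241.

£23.22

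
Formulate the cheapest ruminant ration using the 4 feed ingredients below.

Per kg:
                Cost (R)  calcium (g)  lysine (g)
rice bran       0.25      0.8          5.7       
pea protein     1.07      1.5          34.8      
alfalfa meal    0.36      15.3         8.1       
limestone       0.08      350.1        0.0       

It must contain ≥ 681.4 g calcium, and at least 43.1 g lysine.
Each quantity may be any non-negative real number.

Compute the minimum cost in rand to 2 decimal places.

R1.48

Let x1 = kg of rice bran, x2 = kg of pea protein, x3 = kg of alfalfa meal, x4 = kg of limestone.
Minimize 0.25x1 + 1.07x2 + 0.36x3 + 0.08x4 with:
  0.8x1 + 1.5x2 + 15.3x3 + 350.1x4 ≥ 681.4   (calcium)
  5.7x1 + 34.8x2 + 8.1x3 ≥ 43.1   (lysine)
  x1, x2, x3, x4 ≥ 0.
At the optimum only pea protein, limestone are positive (rice bran, alfalfa meal = 0). Binding constraints: calcium and lysine.
Optimal quantities: pea protein = 1.239 kg, limestone = 1.941 kg.
Objective = 1.07·1.239 + 0.08·1.941 = 1.4810.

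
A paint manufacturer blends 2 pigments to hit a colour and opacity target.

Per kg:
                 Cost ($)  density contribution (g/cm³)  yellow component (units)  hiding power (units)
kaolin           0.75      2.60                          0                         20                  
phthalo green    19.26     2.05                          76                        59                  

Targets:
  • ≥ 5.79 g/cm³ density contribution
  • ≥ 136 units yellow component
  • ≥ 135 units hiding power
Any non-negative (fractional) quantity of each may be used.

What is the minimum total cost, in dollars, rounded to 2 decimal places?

$35.57

Treat it as an LP. Let x1 = kg of kaolin, x2 = kg of phthalo green.
Minimize 0.75x1 + 19.26x2 subject to:
  2.6x1 + 2.05x2 ≥ 5.79   (density contribution)
  76x2 ≥ 136   (yellow component)
  20x1 + 59x2 ≥ 135   (hiding power)
  x1, x2 ≥ 0.
Both inputs are positive at the optimum. The yellow component and hiding power requirements are met with equality.
Solving gives x1 = 1.4711, x2 = 1.7895.
Hence cost = 0.75·1.4711 + 19.26·1.7895 = $35.5691.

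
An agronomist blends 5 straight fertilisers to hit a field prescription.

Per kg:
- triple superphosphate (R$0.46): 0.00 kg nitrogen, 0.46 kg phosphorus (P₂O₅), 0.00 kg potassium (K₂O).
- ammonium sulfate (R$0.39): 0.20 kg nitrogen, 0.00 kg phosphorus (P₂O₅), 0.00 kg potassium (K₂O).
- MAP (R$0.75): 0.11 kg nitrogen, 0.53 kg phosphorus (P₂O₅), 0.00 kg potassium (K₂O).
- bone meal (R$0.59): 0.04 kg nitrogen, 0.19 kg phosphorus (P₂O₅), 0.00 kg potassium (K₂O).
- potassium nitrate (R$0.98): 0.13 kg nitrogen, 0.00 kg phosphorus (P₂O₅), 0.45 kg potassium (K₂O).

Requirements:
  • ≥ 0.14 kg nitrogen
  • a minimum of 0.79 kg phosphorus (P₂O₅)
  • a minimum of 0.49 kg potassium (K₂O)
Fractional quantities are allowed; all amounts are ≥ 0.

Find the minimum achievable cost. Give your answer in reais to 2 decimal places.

R$1.86

Let x1 = kg of triple superphosphate, x2 = kg of ammonium sulfate, x3 = kg of MAP, x4 = kg of bone meal, x5 = kg of potassium nitrate.
min 0.46x1 + 0.39x2 + 0.75x3 + 0.59x4 + 0.98x5 with:
  0.2x2 + 0.11x3 + 0.04x4 + 0.13x5 ≥ 0.14   (nitrogen)
  0.46x1 + 0.53x3 + 0.19x4 ≥ 0.79   (phosphorus (P₂O₅))
  0.45x5 ≥ 0.49   (potassium (K₂O))
  x1, x2, x3, x4, x5 ≥ 0.
The minimum-cost mix takes nothing from ammonium sulfate, MAP, bone meal — only triple superphosphate, potassium nitrate. Binding constraints: phosphorus (P₂O₅) and potassium (K₂O).
That vertex is x1 = 1.717, x5 = 1.089.
Total cost: 0.46·1.717 + 0.98·1.089 = 1.8570.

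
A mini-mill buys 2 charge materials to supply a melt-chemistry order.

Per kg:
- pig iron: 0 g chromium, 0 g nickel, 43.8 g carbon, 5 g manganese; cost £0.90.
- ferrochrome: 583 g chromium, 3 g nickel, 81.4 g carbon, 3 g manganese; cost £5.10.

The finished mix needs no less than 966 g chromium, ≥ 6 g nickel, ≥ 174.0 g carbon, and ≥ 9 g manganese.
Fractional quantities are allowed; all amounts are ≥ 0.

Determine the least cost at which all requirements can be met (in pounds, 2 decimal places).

This is a linear program. Let x1 = kg of pig iron, x2 = kg of ferrochrome.
Minimise 0.9x1 + 5.1x2 with:
  583x2 ≥ 966   (chromium)
  3x2 ≥ 6   (nickel)
  43.8x1 + 81.4x2 ≥ 174   (carbon)
  5x1 + 3x2 ≥ 9   (manganese)
  x1, x2 ≥ 0.
Both inputs are positive at the optimum. The nickel and manganese requirements are met with equality.
So pig iron = 0.6 kg, ferrochrome = 2 kg.
Total cost: 0.9·0.6 + 5.1·2 = 10.7400.

£10.74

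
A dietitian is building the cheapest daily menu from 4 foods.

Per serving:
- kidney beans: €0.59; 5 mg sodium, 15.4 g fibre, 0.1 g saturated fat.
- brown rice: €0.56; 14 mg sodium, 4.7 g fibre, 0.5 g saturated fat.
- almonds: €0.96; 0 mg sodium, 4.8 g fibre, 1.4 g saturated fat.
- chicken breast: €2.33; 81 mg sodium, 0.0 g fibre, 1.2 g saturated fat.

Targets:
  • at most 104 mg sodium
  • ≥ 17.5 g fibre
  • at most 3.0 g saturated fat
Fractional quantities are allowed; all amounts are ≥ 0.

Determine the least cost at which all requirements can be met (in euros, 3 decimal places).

Let x1 = servings of kidney beans, x2 = servings of brown rice, x3 = servings of almonds, x4 = servings of chicken breast.
Minimise 0.59x1 + 0.56x2 + 0.96x3 + 2.33x4 subject to:
  5x1 + 14x2 + 81x4 ≤ 104   (sodium)
  15.4x1 + 4.7x2 + 4.8x3 ≥ 17.5   (fibre)
  0.1x1 + 0.5x2 + 1.4x3 + 1.2x4 ≤ 3   (saturated fat)
  x1, x2, x3, x4 ≥ 0.
At the optimum only kidney beans is positive (brown rice, almonds, chicken breast = 0). There the fibre constraint is tight.
Solving gives x1 = 1.136.
Hence cost = 0.59·1.136 = €0.67024.

€0.670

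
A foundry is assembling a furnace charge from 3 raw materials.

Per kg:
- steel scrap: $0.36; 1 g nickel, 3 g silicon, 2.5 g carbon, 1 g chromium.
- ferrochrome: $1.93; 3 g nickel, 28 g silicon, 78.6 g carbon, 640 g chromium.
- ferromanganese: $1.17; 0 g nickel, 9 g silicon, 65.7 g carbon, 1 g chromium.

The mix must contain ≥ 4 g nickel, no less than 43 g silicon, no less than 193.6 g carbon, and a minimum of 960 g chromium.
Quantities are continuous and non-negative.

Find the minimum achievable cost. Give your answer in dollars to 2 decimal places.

$4.24

Let x1 = kg of steel scrap, x2 = kg of ferrochrome, x3 = kg of ferromanganese.
min 0.36x1 + 1.93x2 + 1.17x3 subject to:
  1x1 + 3x2 ≥ 4   (nickel)
  3x1 + 28x2 + 9x3 ≥ 43   (silicon)
  2.5x1 + 78.6x2 + 65.7x3 ≥ 193.6   (carbon)
  1x1 + 640x2 + 1x3 ≥ 960   (chromium)
  x1, x2, x3 ≥ 0.
The minimum-cost mix takes nothing from steel scrap — only ferrochrome, ferromanganese. Binding constraints: carbon and chromium.
So ferrochrome = 1.498 kg, ferromanganese = 1.154 kg.
Cost = 1.93·1.498 + 1.17·1.154 = 4.2413.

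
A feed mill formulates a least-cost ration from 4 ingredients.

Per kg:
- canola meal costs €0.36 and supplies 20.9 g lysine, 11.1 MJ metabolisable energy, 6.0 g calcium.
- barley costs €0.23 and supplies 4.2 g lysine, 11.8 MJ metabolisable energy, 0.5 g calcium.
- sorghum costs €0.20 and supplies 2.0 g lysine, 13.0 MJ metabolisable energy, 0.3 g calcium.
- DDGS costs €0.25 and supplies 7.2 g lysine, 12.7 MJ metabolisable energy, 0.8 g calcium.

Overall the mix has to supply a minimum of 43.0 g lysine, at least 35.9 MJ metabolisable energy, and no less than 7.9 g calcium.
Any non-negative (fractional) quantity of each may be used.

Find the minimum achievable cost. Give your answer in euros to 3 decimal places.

This is a linear program. Let x1 = kg of canola meal, x2 = kg of barley, x3 = kg of sorghum, x4 = kg of DDGS.
Minimise 0.36x1 + 0.23x2 + 0.2x3 + 0.25x4 s.t.:
  20.9x1 + 4.2x2 + 2x3 + 7.2x4 ≥ 43   (lysine)
  11.1x1 + 11.8x2 + 13x3 + 12.7x4 ≥ 35.9   (metabolisable energy)
  6x1 + 0.5x2 + 0.3x3 + 0.8x4 ≥ 7.9   (calcium)
  x1, x2, x3, x4 ≥ 0.
The optimal basis is {canola meal, sorghum}; barley, DDGS drop out. Binding constraints: lysine and metabolisable energy.
Optimal quantities: canola meal = 1.953 kg, sorghum = 1.094 kg.
Hence cost = 0.36·1.953 + 0.2·1.094 = €0.92188.

€0.922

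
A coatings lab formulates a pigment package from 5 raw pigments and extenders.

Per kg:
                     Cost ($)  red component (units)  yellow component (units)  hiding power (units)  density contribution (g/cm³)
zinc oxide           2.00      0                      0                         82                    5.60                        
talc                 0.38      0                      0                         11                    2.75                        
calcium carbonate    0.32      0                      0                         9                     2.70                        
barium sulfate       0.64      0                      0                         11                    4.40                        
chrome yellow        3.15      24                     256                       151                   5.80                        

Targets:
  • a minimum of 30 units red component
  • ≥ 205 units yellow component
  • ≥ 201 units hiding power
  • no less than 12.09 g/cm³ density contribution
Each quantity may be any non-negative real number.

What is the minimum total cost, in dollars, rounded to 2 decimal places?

$4.51

Let x1 = kg of zinc oxide, x2 = kg of talc, x3 = kg of calcium carbonate, x4 = kg of barium sulfate, x5 = kg of chrome yellow.
Minimize 2x1 + 0.38x2 + 0.32x3 + 0.64x4 + 3.15x5 s.t.:
  24x5 ≥ 30   (red component)
  256x5 ≥ 205   (yellow component)
  82x1 + 11x2 + 9x3 + 11x4 + 151x5 ≥ 201   (hiding power)
  5.6x1 + 2.75x2 + 2.7x3 + 4.4x4 + 5.8x5 ≥ 12.09   (density contribution)
  x1, x2, x3, x4, x5 ≥ 0.
The optimal basis is {calcium carbonate, chrome yellow}; zinc oxide, talc, barium sulfate drop out. Binding constraints: red component and density contribution.
That vertex is x3 = 1.793, x5 = 1.25.
Hence cost = 0.32·1.793 + 3.15·1.25 = $4.5113.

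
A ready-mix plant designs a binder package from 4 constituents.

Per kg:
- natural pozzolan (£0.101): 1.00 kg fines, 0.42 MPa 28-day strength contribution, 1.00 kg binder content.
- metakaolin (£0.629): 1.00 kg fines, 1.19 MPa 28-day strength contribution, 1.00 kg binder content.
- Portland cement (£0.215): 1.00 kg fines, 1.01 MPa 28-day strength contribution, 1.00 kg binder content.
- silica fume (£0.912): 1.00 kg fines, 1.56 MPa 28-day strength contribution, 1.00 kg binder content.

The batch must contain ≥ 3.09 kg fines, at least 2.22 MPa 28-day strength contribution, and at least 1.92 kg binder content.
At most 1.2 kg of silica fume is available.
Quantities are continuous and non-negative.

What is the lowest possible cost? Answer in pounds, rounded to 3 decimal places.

Let x1 = kg of natural pozzolan, x2 = kg of metakaolin, x3 = kg of Portland cement, x4 = kg of silica fume.
Minimize 0.101x1 + 0.629x2 + 0.215x3 + 0.912x4 s.t.:
  1x1 + 1x2 + 1x3 + 1x4 ≥ 3.09   (fines)
  0.42x1 + 1.19x2 + 1.01x3 + 1.56x4 ≥ 2.22   (28-day strength contribution)
  1x1 + 1x2 + 1x3 + 1x4 ≥ 1.92   (binder content)
  x4 ≤ 1.2
  x1, x2, x3, x4 ≥ 0.
The optimal basis is {natural pozzolan, Portland cement}; metakaolin, silica fume drop out. The fines and 28-day strength contribution requirements are met with equality.
That vertex is x1 = 1.527, x3 = 1.563.
Cost = 0.101·1.527 + 0.215·1.563 = 0.49027.

£0.490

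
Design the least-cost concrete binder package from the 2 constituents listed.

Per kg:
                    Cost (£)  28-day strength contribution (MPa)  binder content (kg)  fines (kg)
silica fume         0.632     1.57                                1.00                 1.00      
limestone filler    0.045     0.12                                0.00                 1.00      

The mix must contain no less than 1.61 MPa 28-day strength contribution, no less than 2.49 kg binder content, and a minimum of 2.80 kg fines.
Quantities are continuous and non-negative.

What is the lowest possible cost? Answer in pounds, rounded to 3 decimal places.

£1.588

Let x1 = kg of silica fume, x2 = kg of limestone filler.
Minimize 0.632x1 + 0.045x2 subject to:
  1.57x1 + 0.12x2 ≥ 1.61   (28-day strength contribution)
  1x1 ≥ 2.49   (binder content)
  1x1 + 1x2 ≥ 2.8   (fines)
  x1, x2 ≥ 0.
Both inputs are positive at the optimum. The binder content and fines requirements are met with equality.
So silica fume = 2.49 kg, limestone filler = 0.31 kg.
Objective = 0.632·2.49 + 0.045·0.31 = 1.58763.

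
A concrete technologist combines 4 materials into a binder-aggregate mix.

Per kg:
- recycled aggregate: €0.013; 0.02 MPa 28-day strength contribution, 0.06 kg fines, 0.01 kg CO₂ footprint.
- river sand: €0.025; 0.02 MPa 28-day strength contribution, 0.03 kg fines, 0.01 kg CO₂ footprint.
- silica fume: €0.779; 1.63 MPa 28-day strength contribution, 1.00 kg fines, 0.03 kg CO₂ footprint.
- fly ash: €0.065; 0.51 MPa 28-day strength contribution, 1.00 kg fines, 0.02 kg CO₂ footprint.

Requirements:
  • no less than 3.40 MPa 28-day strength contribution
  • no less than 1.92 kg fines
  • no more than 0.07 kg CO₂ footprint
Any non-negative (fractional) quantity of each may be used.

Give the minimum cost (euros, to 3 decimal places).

€1.500

Let x1 = kg of recycled aggregate, x2 = kg of river sand, x3 = kg of silica fume, x4 = kg of fly ash.
Minimise 0.013x1 + 0.025x2 + 0.779x3 + 0.065x4 with:
  0.02x1 + 0.02x2 + 1.63x3 + 0.51x4 ≥ 3.4   (28-day strength contribution)
  0.06x1 + 0.03x2 + 1x3 + 1x4 ≥ 1.92   (fines)
  0.01x1 + 0.01x2 + 0.03x3 + 0.02x4 ≤ 0.07   (CO₂ footprint)
  x1, x2, x3, x4 ≥ 0.
At the optimum only silica fume, fly ash are positive (recycled aggregate, river sand = 0). The 28-day strength contribution and CO₂ footprint requirements are met with equality.
Solving gives x3 = 1.867, x4 = 0.6994.
Hence cost = 0.779·1.867 + 0.065·0.6994 = €1.49985.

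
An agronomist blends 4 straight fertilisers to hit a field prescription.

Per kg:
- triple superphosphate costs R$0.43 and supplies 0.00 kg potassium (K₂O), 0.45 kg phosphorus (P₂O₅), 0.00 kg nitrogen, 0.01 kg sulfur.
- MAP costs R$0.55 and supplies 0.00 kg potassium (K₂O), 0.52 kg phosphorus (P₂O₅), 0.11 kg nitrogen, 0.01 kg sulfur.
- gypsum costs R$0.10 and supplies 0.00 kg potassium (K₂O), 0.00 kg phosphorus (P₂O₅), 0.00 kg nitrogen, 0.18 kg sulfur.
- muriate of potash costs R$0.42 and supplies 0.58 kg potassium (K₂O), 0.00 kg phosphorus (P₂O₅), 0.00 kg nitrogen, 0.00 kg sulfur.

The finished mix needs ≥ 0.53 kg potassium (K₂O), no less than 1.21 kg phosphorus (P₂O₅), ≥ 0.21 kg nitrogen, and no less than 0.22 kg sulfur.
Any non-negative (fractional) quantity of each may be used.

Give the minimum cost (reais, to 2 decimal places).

R$1.75

Let x1 = kg of triple superphosphate, x2 = kg of MAP, x3 = kg of gypsum, x4 = kg of muriate of potash.
Minimize 0.43x1 + 0.55x2 + 0.1x3 + 0.42x4 with:
  0.58x4 ≥ 0.53   (potassium (K₂O))
  0.45x1 + 0.52x2 ≥ 1.21   (phosphorus (P₂O₅))
  0.11x2 ≥ 0.21   (nitrogen)
  0.01x1 + 0.01x2 + 0.18x3 ≥ 0.22   (sulfur)
  x1, x2, x3, x4 ≥ 0.
The optimal mix uses every input. The potassium (K₂O), phosphorus (P₂O₅), nitrogen, sulfur requirements are met with equality.
Solving gives x1 = 0.4828, x2 = 1.909, x3 = 1.089, x4 = 0.9138.
Objective = 0.43·0.4828 + 0.55·1.909 + 0.1·1.089 + 0.42·0.9138 = 1.7503.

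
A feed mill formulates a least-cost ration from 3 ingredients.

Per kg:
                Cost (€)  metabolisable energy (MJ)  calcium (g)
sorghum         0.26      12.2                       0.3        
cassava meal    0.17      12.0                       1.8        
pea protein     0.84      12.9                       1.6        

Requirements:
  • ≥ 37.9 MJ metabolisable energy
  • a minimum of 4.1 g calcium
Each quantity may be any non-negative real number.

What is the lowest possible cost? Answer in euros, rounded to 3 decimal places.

Set it up as a linear program. Let x1 = kg of sorghum, x2 = kg of cassava meal, x3 = kg of pea protein.
min 0.26x1 + 0.17x2 + 0.84x3 with:
  12.2x1 + 12x2 + 12.9x3 ≥ 37.9   (metabolisable energy)
  0.3x1 + 1.8x2 + 1.6x3 ≥ 4.1   (calcium)
  x1, x2, x3 ≥ 0.
The optimal basis is {cassava meal}; sorghum, pea protein drop out. The metabolisable energy requirement is met with equality.
So cassava meal = 3.158 kg.
Objective = 0.17·3.158 = 0.53686.

€0.537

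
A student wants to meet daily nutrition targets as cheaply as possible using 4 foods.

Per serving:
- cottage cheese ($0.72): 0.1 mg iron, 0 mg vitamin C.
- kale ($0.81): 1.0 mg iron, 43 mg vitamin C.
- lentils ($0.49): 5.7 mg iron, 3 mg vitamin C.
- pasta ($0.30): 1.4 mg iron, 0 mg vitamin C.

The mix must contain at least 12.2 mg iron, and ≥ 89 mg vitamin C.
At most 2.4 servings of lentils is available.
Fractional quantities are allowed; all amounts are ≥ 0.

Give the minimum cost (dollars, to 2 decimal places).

$2.46

This is a linear program. Let x1 = servings of cottage cheese, x2 = servings of kale, x3 = servings of lentils, x4 = servings of pasta.
Minimise 0.72x1 + 0.81x2 + 0.49x3 + 0.3x4 subject to:
  0.1x1 + 1x2 + 5.7x3 + 1.4x4 ≥ 12.2   (iron)
  43x2 + 3x3 ≥ 89   (vitamin C)
  x3 ≤ 2.4
  x1, x2, x3, x4 ≥ 0.
The optimal basis is {kale, lentils}; cottage cheese, pasta drop out. Binding constraints: iron and vitamin C.
That vertex is x2 = 1.944, x3 = 1.799.
Total cost: 0.81·1.944 + 0.49·1.799 = 2.4562.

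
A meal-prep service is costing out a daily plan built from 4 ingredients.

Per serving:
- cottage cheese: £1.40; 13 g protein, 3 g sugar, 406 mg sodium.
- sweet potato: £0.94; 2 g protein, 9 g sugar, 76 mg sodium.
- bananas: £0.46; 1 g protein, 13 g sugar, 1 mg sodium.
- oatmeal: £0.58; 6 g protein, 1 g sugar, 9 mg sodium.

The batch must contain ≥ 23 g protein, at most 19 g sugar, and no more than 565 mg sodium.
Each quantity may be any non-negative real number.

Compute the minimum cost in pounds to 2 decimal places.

Let x1 = servings of cottage cheese, x2 = servings of sweet potato, x3 = servings of bananas, x4 = servings of oatmeal.
min 1.4x1 + 0.94x2 + 0.46x3 + 0.58x4 subject to:
  13x1 + 2x2 + 1x3 + 6x4 ≥ 23   (protein)
  3x1 + 9x2 + 13x3 + 1x4 ≤ 19   (sugar)
  406x1 + 76x2 + 1x3 + 9x4 ≤ 565   (sodium)
  x1, x2, x3, x4 ≥ 0.
The cheapest feasible vertex uses only oatmeal; cottage cheese, sweet potato, bananas are not used. There the protein constraint is tight.
That vertex is x4 = 3.833.
Cost = 0.58·3.833 = 2.2231.

£2.22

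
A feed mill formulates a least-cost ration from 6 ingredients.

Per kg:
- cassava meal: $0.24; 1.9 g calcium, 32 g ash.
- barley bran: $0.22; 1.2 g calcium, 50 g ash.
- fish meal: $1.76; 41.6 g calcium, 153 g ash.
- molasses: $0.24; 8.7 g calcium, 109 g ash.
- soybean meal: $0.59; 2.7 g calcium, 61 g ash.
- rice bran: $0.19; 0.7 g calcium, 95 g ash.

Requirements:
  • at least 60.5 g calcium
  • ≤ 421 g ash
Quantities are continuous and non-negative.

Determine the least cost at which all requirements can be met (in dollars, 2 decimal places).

$2.23

Treat it as an LP. Let x1 = kg of cassava meal, x2 = kg of barley bran, x3 = kg of fish meal, x4 = kg of molasses, x5 = kg of soybean meal, x6 = kg of rice bran.
Minimise 0.24x1 + 0.22x2 + 1.76x3 + 0.24x4 + 0.59x5 + 0.19x6 with:
  1.9x1 + 1.2x2 + 41.6x3 + 8.7x4 + 2.7x5 + 0.7x6 ≥ 60.5   (calcium)
  32x1 + 50x2 + 153x3 + 109x4 + 61x5 + 95x6 ≤ 421   (ash)
  x1, x2, x3, x4, x5, x6 ≥ 0.
The cheapest feasible vertex uses only fish meal, molasses; cassava meal, barley bran, soybean meal, rice bran are not used. The calcium and ash requirements are met with equality.
Solving gives x3 = 0.9152, x4 = 2.578.
Total cost: 1.76·0.9152 + 0.24·2.578 = 2.2295.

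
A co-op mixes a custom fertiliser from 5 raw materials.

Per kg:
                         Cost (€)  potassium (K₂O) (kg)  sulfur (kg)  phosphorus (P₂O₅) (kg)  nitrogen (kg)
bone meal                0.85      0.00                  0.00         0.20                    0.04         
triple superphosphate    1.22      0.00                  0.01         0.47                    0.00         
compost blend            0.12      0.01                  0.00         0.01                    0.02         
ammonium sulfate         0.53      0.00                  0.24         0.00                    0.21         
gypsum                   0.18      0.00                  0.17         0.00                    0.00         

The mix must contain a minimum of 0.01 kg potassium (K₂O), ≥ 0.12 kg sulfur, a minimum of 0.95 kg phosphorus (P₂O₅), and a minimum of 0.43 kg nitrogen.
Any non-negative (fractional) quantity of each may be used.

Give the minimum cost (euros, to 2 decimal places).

Let x1 = kg of bone meal, x2 = kg of triple superphosphate, x3 = kg of compost blend, x4 = kg of ammonium sulfate, x5 = kg of gypsum.
Minimise 0.85x1 + 1.22x2 + 0.12x3 + 0.53x4 + 0.18x5 s.t.:
  0.01x3 ≥ 0.01   (potassium (K₂O))
  0.01x2 + 0.24x4 + 0.17x5 ≥ 0.12   (sulfur)
  0.2x1 + 0.47x2 + 0.01x3 ≥ 0.95   (phosphorus (P₂O₅))
  0.04x1 + 0.02x3 + 0.21x4 ≥ 0.43   (nitrogen)
  x1, x2, x3, x4, x5 ≥ 0.
At the optimum only triple superphosphate, compost blend, ammonium sulfate are positive (bone meal, gypsum = 0). Binding constraints: potassium (K₂O), phosphorus (P₂O₅), nitrogen.
That vertex is x2 = 2, x3 = 1, x4 = 1.952.
Hence cost = 1.22·2 + 0.12·1 + 0.53·1.952 = €3.5946.

€3.59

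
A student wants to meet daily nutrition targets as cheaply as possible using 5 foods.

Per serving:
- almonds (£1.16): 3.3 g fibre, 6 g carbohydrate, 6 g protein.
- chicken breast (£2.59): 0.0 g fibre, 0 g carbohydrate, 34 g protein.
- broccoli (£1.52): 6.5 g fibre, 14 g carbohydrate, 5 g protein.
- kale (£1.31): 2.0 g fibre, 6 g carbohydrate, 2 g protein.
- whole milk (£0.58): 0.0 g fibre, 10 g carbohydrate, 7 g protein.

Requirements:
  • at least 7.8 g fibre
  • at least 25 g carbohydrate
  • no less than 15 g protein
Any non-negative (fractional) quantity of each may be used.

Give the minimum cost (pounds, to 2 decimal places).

Let x1 = servings of almonds, x2 = servings of chicken breast, x3 = servings of broccoli, x4 = servings of kale, x5 = servings of whole milk.
Minimize 1.16x1 + 2.59x2 + 1.52x3 + 1.31x4 + 0.58x5 subject to:
  3.3x1 + 6.5x3 + 2x4 ≥ 7.8   (fibre)
  6x1 + 14x3 + 6x4 + 10x5 ≥ 25   (carbohydrate)
  6x1 + 34x2 + 5x3 + 2x4 + 7x5 ≥ 15   (protein)
  x1, x2, x3, x4, x5 ≥ 0.
The optimal basis is {chicken breast, broccoli, whole milk}; almonds, kale drop out. There the fibre, carbohydrate, protein constraints are tight.
That vertex is x2 = 0.09588, x3 = 1.2, x5 = 0.82.
Objective = 2.59·0.09588 + 1.52·1.2 + 0.58·0.82 = 2.5479.

£2.55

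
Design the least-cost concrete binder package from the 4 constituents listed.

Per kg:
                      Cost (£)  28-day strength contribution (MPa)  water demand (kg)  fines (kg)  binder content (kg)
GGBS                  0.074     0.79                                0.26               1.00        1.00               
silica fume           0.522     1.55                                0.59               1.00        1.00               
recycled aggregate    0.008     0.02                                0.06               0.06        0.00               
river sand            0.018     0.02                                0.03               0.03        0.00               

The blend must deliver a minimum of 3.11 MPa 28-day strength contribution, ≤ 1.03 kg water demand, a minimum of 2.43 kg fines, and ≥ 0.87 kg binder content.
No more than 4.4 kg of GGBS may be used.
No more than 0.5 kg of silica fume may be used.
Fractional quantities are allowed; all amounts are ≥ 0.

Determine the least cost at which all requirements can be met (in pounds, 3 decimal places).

£0.291

This is a linear program. Let x1 = kg of GGBS, x2 = kg of silica fume, x3 = kg of recycled aggregate, x4 = kg of river sand.
Minimise 0.074x1 + 0.522x2 + 0.008x3 + 0.018x4 with:
  0.79x1 + 1.55x2 + 0.02x3 + 0.02x4 ≥ 3.11   (28-day strength contribution)
  0.26x1 + 0.59x2 + 0.06x3 + 0.03x4 ≤ 1.03   (water demand)
  1x1 + 1x2 + 0.06x3 + 0.03x4 ≥ 2.43   (fines)
  1x1 + 1x2 ≥ 0.87   (binder content)
  x1 ≤ 4.4
  x2 ≤ 0.5
  x1, x2, x3, x4 ≥ 0.
At the optimum only GGBS is positive (silica fume, recycled aggregate, river sand = 0). The 28-day strength contribution requirement is met with equality.
So GGBS = 3.937 kg.
Cost = 0.074·3.937 = 0.29134.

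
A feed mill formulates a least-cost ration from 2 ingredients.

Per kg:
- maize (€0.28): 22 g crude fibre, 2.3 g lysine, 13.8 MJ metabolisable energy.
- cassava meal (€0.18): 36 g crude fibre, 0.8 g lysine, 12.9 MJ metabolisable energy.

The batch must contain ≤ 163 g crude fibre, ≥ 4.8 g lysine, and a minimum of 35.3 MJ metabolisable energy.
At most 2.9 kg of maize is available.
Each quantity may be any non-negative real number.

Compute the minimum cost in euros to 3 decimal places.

€0.651

This is a linear program. Let x1 = kg of maize, x2 = kg of cassava meal.
min 0.28x1 + 0.18x2 s.t.:
  22x1 + 36x2 ≤ 163   (crude fibre)
  2.3x1 + 0.8x2 ≥ 4.8   (lysine)
  13.8x1 + 12.9x2 ≥ 35.3   (metabolisable energy)
  x1 ≤ 2.9
  x1, x2 ≥ 0.
Both inputs are positive at the optimum. Binding constraints: lysine and metabolisable energy.
So maize = 1.808 kg, cassava meal = 0.8025 kg.
Cost = 0.28·1.808 + 0.18·0.8025 = 0.65069.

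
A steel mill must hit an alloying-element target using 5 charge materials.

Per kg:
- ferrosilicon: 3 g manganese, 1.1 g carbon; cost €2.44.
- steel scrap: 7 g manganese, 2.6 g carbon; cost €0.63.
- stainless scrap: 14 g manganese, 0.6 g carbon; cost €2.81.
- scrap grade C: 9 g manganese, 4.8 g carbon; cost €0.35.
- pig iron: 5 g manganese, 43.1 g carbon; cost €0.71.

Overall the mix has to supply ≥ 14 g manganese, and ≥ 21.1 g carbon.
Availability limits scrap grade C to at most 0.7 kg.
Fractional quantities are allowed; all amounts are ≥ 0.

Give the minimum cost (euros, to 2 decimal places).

Let x1 = kg of ferrosilicon, x2 = kg of steel scrap, x3 = kg of stainless scrap, x4 = kg of scrap grade C, x5 = kg of pig iron.
min 2.44x1 + 0.63x2 + 2.81x3 + 0.35x4 + 0.71x5 s.t.:
  3x1 + 7x2 + 14x3 + 9x4 + 5x5 ≥ 14   (manganese)
  1.1x1 + 2.6x2 + 0.6x3 + 4.8x4 + 43.1x5 ≥ 21.1   (carbon)
  x4 ≤ 0.7
  x1, x2, x3, x4, x5 ≥ 0.
The minimum-cost mix takes nothing from ferrosilicon, stainless scrap — only steel scrap, scrap grade C, pig iron. Binding constraints: manganese, carbon, the scrap grade C cap.
That vertex is x2 = 0.8423, x4 = 0.7, x5 = 0.3608.
Objective = 0.63·0.8423 + 0.35·0.7 + 0.71·0.3608 = 1.0318.

€1.03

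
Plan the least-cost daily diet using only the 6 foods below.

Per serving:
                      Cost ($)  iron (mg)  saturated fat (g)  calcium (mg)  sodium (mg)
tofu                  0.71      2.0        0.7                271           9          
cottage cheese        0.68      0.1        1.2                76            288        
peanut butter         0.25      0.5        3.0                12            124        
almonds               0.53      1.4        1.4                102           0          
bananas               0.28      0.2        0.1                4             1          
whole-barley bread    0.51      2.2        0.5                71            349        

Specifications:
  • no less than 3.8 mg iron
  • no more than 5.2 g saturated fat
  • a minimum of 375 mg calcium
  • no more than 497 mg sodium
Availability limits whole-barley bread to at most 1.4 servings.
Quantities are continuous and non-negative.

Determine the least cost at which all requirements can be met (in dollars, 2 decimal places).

$1.18

Let x1 = servings of tofu, x2 = servings of cottage cheese, x3 = servings of peanut butter, x4 = servings of almonds, x5 = servings of bananas, x6 = servings of whole-barley bread.
min 0.71x1 + 0.68x2 + 0.25x3 + 0.53x4 + 0.28x5 + 0.51x6 with:
  2x1 + 0.1x2 + 0.5x3 + 1.4x4 + 0.2x5 + 2.2x6 ≥ 3.8   (iron)
  0.7x1 + 1.2x2 + 3x3 + 1.4x4 + 0.1x5 + 0.5x6 ≤ 5.2   (saturated fat)
  271x1 + 76x2 + 12x3 + 102x4 + 4x5 + 71x6 ≥ 375   (calcium)
  9x1 + 288x2 + 124x3 + 1x5 + 349x6 ≤ 497   (sodium)
  x6 ≤ 1.4
  x1, x2, x3, x4, x5, x6 ≥ 0.
The cheapest feasible vertex uses only tofu, whole-barley bread; cottage cheese, peanut butter, almonds, bananas are not used. There the iron and calcium constraints are tight.
Solving gives x1 = 1.222, x6 = 0.616.
Total cost: 0.71·1.222 + 0.51·0.616 = 1.1818.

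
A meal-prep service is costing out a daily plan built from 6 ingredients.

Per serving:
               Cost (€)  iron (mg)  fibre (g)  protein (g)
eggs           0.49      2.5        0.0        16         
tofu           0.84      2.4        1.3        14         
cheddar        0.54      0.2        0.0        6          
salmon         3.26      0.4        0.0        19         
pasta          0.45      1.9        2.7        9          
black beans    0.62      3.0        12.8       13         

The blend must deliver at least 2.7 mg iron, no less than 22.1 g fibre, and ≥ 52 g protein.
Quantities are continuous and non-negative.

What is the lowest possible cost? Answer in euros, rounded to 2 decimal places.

Treat it as an LP. Let x1 = servings of eggs, x2 = servings of tofu, x3 = servings of cheddar, x4 = servings of salmon, x5 = servings of pasta, x6 = servings of black beans.
Minimise 0.49x1 + 0.84x2 + 0.54x3 + 3.26x4 + 0.45x5 + 0.62x6 s.t.:
  2.5x1 + 2.4x2 + 0.2x3 + 0.4x4 + 1.9x5 + 3x6 ≥ 2.7   (iron)
  1.3x2 + 2.7x5 + 12.8x6 ≥ 22.1   (fibre)
  16x1 + 14x2 + 6x3 + 19x4 + 9x5 + 13x6 ≥ 52   (protein)
  x1, x2, x3, x4, x5, x6 ≥ 0.
The cheapest feasible vertex uses only eggs, black beans; tofu, cheddar, salmon, pasta are not used. Binding constraints: fibre and protein.
Optimal quantities: eggs = 1.847 servings, black beans = 1.727 servings.
Hence cost = 0.49·1.847 + 0.62·1.727 = €1.9758.

€1.98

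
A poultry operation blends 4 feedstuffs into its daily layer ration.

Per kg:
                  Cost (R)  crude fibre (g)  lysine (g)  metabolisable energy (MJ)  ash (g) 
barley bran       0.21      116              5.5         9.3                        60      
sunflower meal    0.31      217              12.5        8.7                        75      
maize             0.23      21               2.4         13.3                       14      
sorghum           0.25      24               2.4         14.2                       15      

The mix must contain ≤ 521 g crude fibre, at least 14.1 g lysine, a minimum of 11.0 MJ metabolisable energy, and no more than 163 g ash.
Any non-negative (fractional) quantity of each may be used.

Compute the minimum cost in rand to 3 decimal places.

R0.366

Treat it as an LP. Let x1 = kg of barley bran, x2 = kg of sunflower meal, x3 = kg of maize, x4 = kg of sorghum.
min 0.21x1 + 0.31x2 + 0.23x3 + 0.25x4 subject to:
  116x1 + 217x2 + 21x3 + 24x4 ≤ 521   (crude fibre)
  5.5x1 + 12.5x2 + 2.4x3 + 2.4x4 ≥ 14.1   (lysine)
  9.3x1 + 8.7x2 + 13.3x3 + 14.2x4 ≥ 11   (metabolisable energy)
  60x1 + 75x2 + 14x3 + 15x4 ≤ 163   (ash)
  x1, x2, x3, x4 ≥ 0.
The minimum-cost mix takes nothing from maize, sorghum — only barley bran, sunflower meal. The lysine and metabolisable energy requirements are met with equality.
That vertex is x1 = 0.2168, x2 = 1.033.
Cost = 0.21·0.2168 + 0.31·1.033 = 0.36576.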